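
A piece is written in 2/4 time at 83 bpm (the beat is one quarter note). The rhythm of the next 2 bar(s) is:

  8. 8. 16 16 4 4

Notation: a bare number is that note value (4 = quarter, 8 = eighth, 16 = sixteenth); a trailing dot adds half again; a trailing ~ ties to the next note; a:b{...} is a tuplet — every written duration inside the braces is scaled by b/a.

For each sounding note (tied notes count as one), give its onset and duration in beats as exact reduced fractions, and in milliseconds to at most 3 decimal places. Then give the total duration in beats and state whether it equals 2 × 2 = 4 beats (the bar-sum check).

1) 0.0ms=0b +542.169ms=3/4b
2) 542.169ms=3/4b +542.169ms=3/4b
3) 1084.337ms=3/2b +180.723ms=1/4b
4) 1265.06ms=7/4b +180.723ms=1/4b
5) 1445.783ms=2b +722.892ms=1b
6) 2168.675ms=3b +722.892ms=1b
Σ=4b of 4 (83bpm 2/4) — PASS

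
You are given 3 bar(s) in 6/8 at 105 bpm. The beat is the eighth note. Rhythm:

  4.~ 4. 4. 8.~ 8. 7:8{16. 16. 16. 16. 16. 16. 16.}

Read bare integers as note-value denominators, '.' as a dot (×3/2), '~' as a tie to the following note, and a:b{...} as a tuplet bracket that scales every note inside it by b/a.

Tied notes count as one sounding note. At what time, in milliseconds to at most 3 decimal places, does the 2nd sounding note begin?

1. 0.0ms @ 0 + 3428.571ms (6)
2. 3428.571ms @ 6 + 1714.286ms (3)
3. 5142.857ms @ 9 + 1714.286ms (3)
4. 6857.143ms @ 12 + 489.796ms (6/7)
5. 7346.939ms @ 90/7 + 489.796ms (6/7)
6. 7836.735ms @ 96/7 + 489.796ms (6/7)
7. 8326.531ms @ 102/7 + 489.796ms (6/7)
8. 8816.327ms @ 108/7 + 489.796ms (6/7)
9. 9306.122ms @ 114/7 + 489.796ms (6/7)
10. 9795.918ms @ 120/7 + 489.796ms (6/7)

note 2 onset = 6b = 3428.571ms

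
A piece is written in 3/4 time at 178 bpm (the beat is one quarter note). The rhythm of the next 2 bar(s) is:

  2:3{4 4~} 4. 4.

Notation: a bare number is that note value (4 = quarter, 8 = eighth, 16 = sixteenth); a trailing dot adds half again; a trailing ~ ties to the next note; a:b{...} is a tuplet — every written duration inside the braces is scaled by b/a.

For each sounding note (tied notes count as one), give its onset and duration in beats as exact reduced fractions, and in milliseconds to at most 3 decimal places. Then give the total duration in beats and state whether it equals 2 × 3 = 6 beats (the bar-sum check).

1) 0.0ms=0b +505.618ms=3/2b
2) 505.618ms=3/2b +1011.236ms=3b
3) 1516.854ms=9/2b +505.618ms=3/2b
Σ=6b of 6 (178bpm 3/4) — PASS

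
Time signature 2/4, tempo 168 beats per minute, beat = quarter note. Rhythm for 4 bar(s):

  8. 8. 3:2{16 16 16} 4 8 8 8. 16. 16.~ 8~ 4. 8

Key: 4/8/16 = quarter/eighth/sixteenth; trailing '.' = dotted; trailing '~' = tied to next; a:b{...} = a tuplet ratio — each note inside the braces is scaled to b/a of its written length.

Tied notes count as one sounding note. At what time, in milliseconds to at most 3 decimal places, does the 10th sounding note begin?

note 10 onset = 19/4b = 1696.429ms

1. 0.0ms @ 0 + 267.857ms (3/4)
2. 267.857ms @ 3/4 + 267.857ms (3/4)
3. 535.714ms @ 3/2 + 59.524ms (1/6)
4. 595.238ms @ 5/3 + 59.524ms (1/6)
5. 654.762ms @ 11/6 + 59.524ms (1/6)
6. 714.286ms @ 2 + 357.143ms (1)
7. 1071.429ms @ 3 + 178.571ms (1/2)
8. 1250.0ms @ 7/2 + 178.571ms (1/2)
9. 1428.571ms @ 4 + 267.857ms (3/4)
10. 1696.429ms @ 19/4 + 133.929ms (3/8)
11. 1830.357ms @ 41/8 + 848.214ms (19/8)
12. 2678.571ms @ 15/2 + 178.571ms (1/2)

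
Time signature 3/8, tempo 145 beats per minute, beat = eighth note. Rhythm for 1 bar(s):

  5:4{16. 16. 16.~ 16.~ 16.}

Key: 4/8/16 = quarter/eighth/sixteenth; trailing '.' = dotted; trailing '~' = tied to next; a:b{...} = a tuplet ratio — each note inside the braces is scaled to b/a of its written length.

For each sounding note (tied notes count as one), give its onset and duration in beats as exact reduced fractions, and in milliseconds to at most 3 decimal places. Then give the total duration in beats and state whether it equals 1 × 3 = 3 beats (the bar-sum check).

1) 0.0ms=0b +248.276ms=3/5b
2) 248.276ms=3/5b +248.276ms=3/5b
3) 496.552ms=6/5b +744.828ms=9/5b
Σ=3b of 3 (145bpm 3/8) — PASS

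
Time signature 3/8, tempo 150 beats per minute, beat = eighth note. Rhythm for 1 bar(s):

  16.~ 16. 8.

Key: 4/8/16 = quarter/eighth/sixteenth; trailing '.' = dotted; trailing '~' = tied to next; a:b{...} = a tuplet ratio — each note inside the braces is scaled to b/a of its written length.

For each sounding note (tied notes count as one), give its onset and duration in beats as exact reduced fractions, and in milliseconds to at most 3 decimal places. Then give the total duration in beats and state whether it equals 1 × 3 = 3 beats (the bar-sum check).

1) 0.0ms=0b +600.0ms=3/2b
2) 600.0ms=3/2b +600.0ms=3/2b
Σ=3b of 3 (150bpm 3/8) — PASS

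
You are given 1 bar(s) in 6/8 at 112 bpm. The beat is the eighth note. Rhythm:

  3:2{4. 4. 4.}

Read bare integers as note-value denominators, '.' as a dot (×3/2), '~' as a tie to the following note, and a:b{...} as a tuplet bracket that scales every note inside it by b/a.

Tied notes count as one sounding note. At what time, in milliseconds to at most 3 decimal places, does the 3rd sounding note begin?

note 3 onset = 4b = 2142.857ms

1. 0.0ms @ 0 + 1071.429ms (2)
2. 1071.429ms @ 2 + 1071.429ms (2)
3. 2142.857ms @ 4 + 1071.429ms (2)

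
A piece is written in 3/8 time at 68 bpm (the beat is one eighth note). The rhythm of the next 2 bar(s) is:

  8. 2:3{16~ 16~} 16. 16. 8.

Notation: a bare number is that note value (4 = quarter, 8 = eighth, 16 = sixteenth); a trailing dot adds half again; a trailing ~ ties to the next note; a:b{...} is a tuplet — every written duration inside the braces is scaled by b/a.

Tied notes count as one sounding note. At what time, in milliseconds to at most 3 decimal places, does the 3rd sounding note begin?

1. 0.0ms @ 0 + 1323.529ms (3/2)
2. 1323.529ms @ 3/2 + 1985.294ms (9/4)
3. 3308.824ms @ 15/4 + 661.765ms (3/4)
4. 3970.588ms @ 9/2 + 1323.529ms (3/2)

note 3 onset = 15/4b = 3308.824ms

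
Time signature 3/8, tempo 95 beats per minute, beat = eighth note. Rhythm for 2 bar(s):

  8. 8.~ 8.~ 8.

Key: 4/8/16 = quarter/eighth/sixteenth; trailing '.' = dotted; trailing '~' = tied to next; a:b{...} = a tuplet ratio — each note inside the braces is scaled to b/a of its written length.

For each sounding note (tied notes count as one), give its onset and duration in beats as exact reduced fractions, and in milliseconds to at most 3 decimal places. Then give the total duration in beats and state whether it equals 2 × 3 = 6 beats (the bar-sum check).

1) 0.0ms=0b +947.368ms=3/2b
2) 947.368ms=3/2b +2842.105ms=9/2b
Σ=6b of 6 (95bpm 3/8) — PASS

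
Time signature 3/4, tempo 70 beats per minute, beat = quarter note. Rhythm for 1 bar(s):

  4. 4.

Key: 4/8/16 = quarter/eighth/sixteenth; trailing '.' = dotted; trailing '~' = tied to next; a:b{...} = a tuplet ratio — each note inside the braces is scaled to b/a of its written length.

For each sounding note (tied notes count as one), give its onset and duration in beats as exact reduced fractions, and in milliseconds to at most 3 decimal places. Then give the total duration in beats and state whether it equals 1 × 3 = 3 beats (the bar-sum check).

1) 0.0ms=0b +1285.714ms=3/2b
2) 1285.714ms=3/2b +1285.714ms=3/2b
Σ=3b of 3 (70bpm 3/4) — PASS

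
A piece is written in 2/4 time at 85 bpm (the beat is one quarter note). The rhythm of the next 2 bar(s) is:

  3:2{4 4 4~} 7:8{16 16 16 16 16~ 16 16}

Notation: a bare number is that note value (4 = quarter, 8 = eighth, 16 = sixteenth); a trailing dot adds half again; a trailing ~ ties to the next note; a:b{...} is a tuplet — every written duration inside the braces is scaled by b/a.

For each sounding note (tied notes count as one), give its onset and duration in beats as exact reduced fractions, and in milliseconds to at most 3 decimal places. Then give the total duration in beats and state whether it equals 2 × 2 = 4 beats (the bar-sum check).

1) 0.0ms=0b +470.588ms=2/3b
2) 470.588ms=2/3b +470.588ms=2/3b
3) 941.176ms=4/3b +672.269ms=20/21b
4) 1613.445ms=16/7b +201.681ms=2/7b
5) 1815.126ms=18/7b +201.681ms=2/7b
6) 2016.807ms=20/7b +201.681ms=2/7b
7) 2218.487ms=22/7b +403.361ms=4/7b
8) 2621.849ms=26/7b +201.681ms=2/7b
Σ=4b of 4 (85bpm 2/4) — PASS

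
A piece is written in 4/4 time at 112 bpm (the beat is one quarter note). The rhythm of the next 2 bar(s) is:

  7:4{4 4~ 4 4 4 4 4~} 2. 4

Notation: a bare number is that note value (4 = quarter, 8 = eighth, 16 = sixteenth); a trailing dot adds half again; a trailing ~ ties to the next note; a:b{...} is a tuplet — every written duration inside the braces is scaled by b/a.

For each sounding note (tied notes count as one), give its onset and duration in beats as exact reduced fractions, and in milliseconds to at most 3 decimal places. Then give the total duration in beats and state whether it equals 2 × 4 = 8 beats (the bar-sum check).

1) 0.0ms=0b +306.122ms=4/7b
2) 306.122ms=4/7b +612.245ms=8/7b
3) 918.367ms=12/7b +306.122ms=4/7b
4) 1224.49ms=16/7b +306.122ms=4/7b
5) 1530.612ms=20/7b +306.122ms=4/7b
6) 1836.735ms=24/7b +1913.265ms=25/7b
7) 3750.0ms=7b +535.714ms=1b
Σ=8b of 8 (112bpm 4/4) — PASS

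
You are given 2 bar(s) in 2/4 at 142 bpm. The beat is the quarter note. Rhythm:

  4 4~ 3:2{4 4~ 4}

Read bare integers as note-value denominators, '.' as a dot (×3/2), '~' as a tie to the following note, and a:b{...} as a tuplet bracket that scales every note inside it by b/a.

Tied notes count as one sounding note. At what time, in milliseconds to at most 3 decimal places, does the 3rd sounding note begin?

note 3 onset = 8/3b = 1126.761ms

1. 0.0ms @ 0 + 422.535ms (1)
2. 422.535ms @ 1 + 704.225ms (5/3)
3. 1126.761ms @ 8/3 + 563.38ms (4/3)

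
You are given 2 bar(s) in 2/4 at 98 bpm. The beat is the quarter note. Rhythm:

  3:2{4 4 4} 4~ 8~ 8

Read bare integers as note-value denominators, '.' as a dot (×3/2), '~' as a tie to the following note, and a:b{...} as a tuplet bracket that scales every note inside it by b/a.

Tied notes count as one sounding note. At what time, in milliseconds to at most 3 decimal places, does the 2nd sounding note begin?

note 2 onset = 2/3b = 408.163ms

1. 0.0ms @ 0 + 408.163ms (2/3)
2. 408.163ms @ 2/3 + 408.163ms (2/3)
3. 816.327ms @ 4/3 + 408.163ms (2/3)
4. 1224.49ms @ 2 + 1224.49ms (2)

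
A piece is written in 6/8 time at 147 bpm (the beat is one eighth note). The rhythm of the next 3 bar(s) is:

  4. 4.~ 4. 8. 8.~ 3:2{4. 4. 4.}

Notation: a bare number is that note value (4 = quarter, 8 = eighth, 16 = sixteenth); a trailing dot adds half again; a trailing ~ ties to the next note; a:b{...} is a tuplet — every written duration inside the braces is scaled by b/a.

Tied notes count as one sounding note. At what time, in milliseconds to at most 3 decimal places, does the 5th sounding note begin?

1. 0.0ms @ 0 + 1224.49ms (3)
2. 1224.49ms @ 3 + 2448.98ms (6)
3. 3673.469ms @ 9 + 612.245ms (3/2)
4. 4285.714ms @ 21/2 + 1428.571ms (7/2)
5. 5714.286ms @ 14 + 816.327ms (2)
6. 6530.612ms @ 16 + 816.327ms (2)

note 5 onset = 14b = 5714.286ms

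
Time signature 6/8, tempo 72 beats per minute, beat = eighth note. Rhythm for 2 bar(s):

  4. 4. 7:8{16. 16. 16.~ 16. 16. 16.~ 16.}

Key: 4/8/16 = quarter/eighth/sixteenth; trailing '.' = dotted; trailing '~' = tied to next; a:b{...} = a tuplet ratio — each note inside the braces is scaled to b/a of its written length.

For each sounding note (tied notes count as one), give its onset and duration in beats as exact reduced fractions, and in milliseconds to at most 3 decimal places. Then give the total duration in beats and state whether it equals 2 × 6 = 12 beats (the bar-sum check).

1) 0.0ms=0b +2500.0ms=3b
2) 2500.0ms=3b +2500.0ms=3b
3) 5000.0ms=6b +714.286ms=6/7b
4) 5714.286ms=48/7b +714.286ms=6/7b
5) 6428.571ms=54/7b +1428.571ms=12/7b
6) 7857.143ms=66/7b +714.286ms=6/7b
7) 8571.429ms=72/7b +1428.571ms=12/7b
Σ=12b of 12 (72bpm 6/8) — PASS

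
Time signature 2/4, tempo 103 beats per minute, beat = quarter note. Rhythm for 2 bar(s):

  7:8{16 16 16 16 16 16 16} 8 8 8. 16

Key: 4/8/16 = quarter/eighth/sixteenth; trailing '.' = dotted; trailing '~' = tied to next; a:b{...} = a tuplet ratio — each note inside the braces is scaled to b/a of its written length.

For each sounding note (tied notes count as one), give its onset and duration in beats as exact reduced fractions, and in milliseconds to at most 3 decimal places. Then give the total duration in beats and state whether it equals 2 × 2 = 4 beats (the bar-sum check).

1) 0.0ms=0b +166.436ms=2/7b
2) 166.436ms=2/7b +166.436ms=2/7b
3) 332.871ms=4/7b +166.436ms=2/7b
4) 499.307ms=6/7b +166.436ms=2/7b
5) 665.742ms=8/7b +166.436ms=2/7b
6) 832.178ms=10/7b +166.436ms=2/7b
7) 998.613ms=12/7b +166.436ms=2/7b
8) 1165.049ms=2b +291.262ms=1/2b
9) 1456.311ms=5/2b +291.262ms=1/2b
10) 1747.573ms=3b +436.893ms=3/4b
11) 2184.466ms=15/4b +145.631ms=1/4b
Σ=4b of 4 (103bpm 2/4) — PASS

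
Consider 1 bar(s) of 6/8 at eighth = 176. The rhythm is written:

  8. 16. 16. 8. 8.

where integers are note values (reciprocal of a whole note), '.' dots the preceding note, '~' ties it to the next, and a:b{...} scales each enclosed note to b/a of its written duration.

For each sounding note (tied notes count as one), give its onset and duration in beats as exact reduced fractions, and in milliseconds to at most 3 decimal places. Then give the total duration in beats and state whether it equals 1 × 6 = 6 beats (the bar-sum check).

1) 0.0ms=0b +511.364ms=3/2b
2) 511.364ms=3/2b +255.682ms=3/4b
3) 767.045ms=9/4b +255.682ms=3/4b
4) 1022.727ms=3b +511.364ms=3/2b
5) 1534.091ms=9/2b +511.364ms=3/2b
Σ=6b of 6 (176bpm 6/8) — PASS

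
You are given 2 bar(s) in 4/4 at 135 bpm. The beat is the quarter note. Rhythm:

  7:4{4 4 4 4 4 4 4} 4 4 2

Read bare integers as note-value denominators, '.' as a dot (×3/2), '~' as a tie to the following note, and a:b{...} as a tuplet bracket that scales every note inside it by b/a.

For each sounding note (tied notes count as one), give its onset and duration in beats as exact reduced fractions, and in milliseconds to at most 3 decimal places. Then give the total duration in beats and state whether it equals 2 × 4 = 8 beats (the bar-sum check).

1) 0.0ms=0b +253.968ms=4/7b
2) 253.968ms=4/7b +253.968ms=4/7b
3) 507.937ms=8/7b +253.968ms=4/7b
4) 761.905ms=12/7b +253.968ms=4/7b
5) 1015.873ms=16/7b +253.968ms=4/7b
6) 1269.841ms=20/7b +253.968ms=4/7b
7) 1523.81ms=24/7b +253.968ms=4/7b
8) 1777.778ms=4b +444.444ms=1b
9) 2222.222ms=5b +444.444ms=1b
10) 2666.667ms=6b +888.889ms=2b
Σ=8b of 8 (135bpm 4/4) — PASS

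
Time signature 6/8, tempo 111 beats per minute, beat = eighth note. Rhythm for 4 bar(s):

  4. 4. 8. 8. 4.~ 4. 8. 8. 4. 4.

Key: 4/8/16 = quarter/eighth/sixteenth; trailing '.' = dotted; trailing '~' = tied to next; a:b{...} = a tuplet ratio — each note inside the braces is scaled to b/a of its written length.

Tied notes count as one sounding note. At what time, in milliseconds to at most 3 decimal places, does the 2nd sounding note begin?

note 2 onset = 3b = 1621.622ms

1. 0.0ms @ 0 + 1621.622ms (3)
2. 1621.622ms @ 3 + 1621.622ms (3)
3. 3243.243ms @ 6 + 810.811ms (3/2)
4. 4054.054ms @ 15/2 + 810.811ms (3/2)
5. 4864.865ms @ 9 + 3243.243ms (6)
6. 8108.108ms @ 15 + 810.811ms (3/2)
7. 8918.919ms @ 33/2 + 810.811ms (3/2)
8. 9729.73ms @ 18 + 1621.622ms (3)
9. 11351.351ms @ 21 + 1621.622ms (3)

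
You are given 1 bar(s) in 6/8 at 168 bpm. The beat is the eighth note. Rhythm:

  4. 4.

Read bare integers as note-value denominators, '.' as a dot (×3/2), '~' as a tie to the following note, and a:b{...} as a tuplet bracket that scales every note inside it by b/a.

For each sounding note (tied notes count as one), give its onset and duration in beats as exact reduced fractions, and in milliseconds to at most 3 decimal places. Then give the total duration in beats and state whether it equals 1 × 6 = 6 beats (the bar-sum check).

1) 0.0ms=0b +1071.429ms=3b
2) 1071.429ms=3b +1071.429ms=3b
Σ=6b of 6 (168bpm 6/8) — PASS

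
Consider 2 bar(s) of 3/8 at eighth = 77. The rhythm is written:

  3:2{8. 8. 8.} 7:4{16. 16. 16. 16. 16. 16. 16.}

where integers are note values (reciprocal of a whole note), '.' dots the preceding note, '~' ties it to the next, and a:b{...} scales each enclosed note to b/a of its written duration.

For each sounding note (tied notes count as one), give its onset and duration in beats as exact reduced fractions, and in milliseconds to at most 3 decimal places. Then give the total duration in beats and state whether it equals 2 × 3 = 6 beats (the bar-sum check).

1) 0.0ms=0b +779.221ms=1b
2) 779.221ms=1b +779.221ms=1b
3) 1558.442ms=2b +779.221ms=1b
4) 2337.662ms=3b +333.952ms=3/7b
5) 2671.614ms=24/7b +333.952ms=3/7b
6) 3005.566ms=27/7b +333.952ms=3/7b
7) 3339.518ms=30/7b +333.952ms=3/7b
8) 3673.469ms=33/7b +333.952ms=3/7b
9) 4007.421ms=36/7b +333.952ms=3/7b
10) 4341.373ms=39/7b +333.952ms=3/7b
Σ=6b of 6 (77bpm 3/8) — PASS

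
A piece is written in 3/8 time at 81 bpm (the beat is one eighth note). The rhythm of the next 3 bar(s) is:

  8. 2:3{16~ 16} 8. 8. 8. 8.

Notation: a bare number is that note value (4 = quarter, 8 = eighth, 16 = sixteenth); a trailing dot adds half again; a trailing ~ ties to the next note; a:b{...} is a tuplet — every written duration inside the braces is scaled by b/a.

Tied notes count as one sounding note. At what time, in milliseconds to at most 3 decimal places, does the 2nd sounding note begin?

note 2 onset = 3/2b = 1111.111ms

1. 0.0ms @ 0 + 1111.111ms (3/2)
2. 1111.111ms @ 3/2 + 1111.111ms (3/2)
3. 2222.222ms @ 3 + 1111.111ms (3/2)
4. 3333.333ms @ 9/2 + 1111.111ms (3/2)
5. 4444.444ms @ 6 + 1111.111ms (3/2)
6. 5555.556ms @ 15/2 + 1111.111ms (3/2)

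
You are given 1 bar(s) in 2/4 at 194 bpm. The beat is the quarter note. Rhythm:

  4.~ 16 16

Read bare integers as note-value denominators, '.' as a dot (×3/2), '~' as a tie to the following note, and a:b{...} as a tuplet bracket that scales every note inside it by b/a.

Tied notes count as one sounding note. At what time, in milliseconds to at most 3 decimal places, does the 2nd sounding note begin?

1. 0.0ms @ 0 + 541.237ms (7/4)
2. 541.237ms @ 7/4 + 77.32ms (1/4)

note 2 onset = 7/4b = 541.237ms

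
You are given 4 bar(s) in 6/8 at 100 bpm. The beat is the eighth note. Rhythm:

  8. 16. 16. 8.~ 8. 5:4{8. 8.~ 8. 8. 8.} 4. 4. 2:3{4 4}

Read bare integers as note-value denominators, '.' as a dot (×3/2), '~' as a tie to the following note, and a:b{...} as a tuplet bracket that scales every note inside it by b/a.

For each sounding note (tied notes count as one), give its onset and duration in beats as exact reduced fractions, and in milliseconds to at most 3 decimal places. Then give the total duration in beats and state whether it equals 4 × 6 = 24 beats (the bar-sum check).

1) 0.0ms=0b +900.0ms=3/2b
2) 900.0ms=3/2b +450.0ms=3/4b
3) 1350.0ms=9/4b +450.0ms=3/4b
4) 1800.0ms=3b +1800.0ms=3b
5) 3600.0ms=6b +720.0ms=6/5b
6) 4320.0ms=36/5b +1440.0ms=12/5b
7) 5760.0ms=48/5b +720.0ms=6/5b
8) 6480.0ms=54/5b +720.0ms=6/5b
9) 7200.0ms=12b +1800.0ms=3b
10) 9000.0ms=15b +1800.0ms=3b
11) 10800.0ms=18b +1800.0ms=3b
12) 12600.0ms=21b +1800.0ms=3b
Σ=24b of 24 (100bpm 6/8) — PASS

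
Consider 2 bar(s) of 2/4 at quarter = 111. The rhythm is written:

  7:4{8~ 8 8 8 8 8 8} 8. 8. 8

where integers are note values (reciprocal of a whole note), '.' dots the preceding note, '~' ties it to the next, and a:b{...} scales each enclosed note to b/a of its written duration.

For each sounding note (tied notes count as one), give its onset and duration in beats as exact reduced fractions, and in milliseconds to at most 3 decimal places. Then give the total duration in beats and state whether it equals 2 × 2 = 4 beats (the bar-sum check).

1) 0.0ms=0b +308.88ms=4/7b
2) 308.88ms=4/7b +154.44ms=2/7b
3) 463.32ms=6/7b +154.44ms=2/7b
4) 617.761ms=8/7b +154.44ms=2/7b
5) 772.201ms=10/7b +154.44ms=2/7b
6) 926.641ms=12/7b +154.44ms=2/7b
7) 1081.081ms=2b +405.405ms=3/4b
8) 1486.486ms=11/4b +405.405ms=3/4b
9) 1891.892ms=7/2b +270.27ms=1/2b
Σ=4b of 4 (111bpm 2/4) — PASS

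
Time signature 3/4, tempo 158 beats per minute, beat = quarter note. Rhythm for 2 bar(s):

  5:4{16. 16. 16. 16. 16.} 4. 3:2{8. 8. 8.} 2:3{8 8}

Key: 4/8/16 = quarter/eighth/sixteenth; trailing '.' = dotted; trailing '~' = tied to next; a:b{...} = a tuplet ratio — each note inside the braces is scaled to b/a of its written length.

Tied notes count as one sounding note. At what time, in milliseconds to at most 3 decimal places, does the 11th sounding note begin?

1. 0.0ms @ 0 + 113.924ms (3/10)
2. 113.924ms @ 3/10 + 113.924ms (3/10)
3. 227.848ms @ 3/5 + 113.924ms (3/10)
4. 341.772ms @ 9/10 + 113.924ms (3/10)
5. 455.696ms @ 6/5 + 113.924ms (3/10)
6. 569.62ms @ 3/2 + 569.62ms (3/2)
7. 1139.241ms @ 3 + 189.873ms (1/2)
8. 1329.114ms @ 7/2 + 189.873ms (1/2)
9. 1518.987ms @ 4 + 189.873ms (1/2)
10. 1708.861ms @ 9/2 + 284.81ms (3/4)
11. 1993.671ms @ 21/4 + 284.81ms (3/4)

note 11 onset = 21/4b = 1993.671ms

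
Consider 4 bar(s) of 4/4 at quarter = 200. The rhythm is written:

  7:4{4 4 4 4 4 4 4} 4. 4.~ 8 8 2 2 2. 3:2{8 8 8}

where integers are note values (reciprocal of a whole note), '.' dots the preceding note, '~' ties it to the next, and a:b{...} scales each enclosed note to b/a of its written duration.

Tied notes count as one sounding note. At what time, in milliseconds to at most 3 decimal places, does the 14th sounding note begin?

note 14 onset = 15b = 4500.0ms

1. 0.0ms @ 0 + 171.429ms (4/7)
2. 171.429ms @ 4/7 + 171.429ms (4/7)
3. 342.857ms @ 8/7 + 171.429ms (4/7)
4. 514.286ms @ 12/7 + 171.429ms (4/7)
5. 685.714ms @ 16/7 + 171.429ms (4/7)
6. 857.143ms @ 20/7 + 171.429ms (4/7)
7. 1028.571ms @ 24/7 + 171.429ms (4/7)
8. 1200.0ms @ 4 + 450.0ms (3/2)
9. 1650.0ms @ 11/2 + 600.0ms (2)
10. 2250.0ms @ 15/2 + 150.0ms (1/2)
11. 2400.0ms @ 8 + 600.0ms (2)
12. 3000.0ms @ 10 + 600.0ms (2)
13. 3600.0ms @ 12 + 900.0ms (3)
14. 4500.0ms @ 15 + 100.0ms (1/3)
15. 4600.0ms @ 46/3 + 100.0ms (1/3)
16. 4700.0ms @ 47/3 + 100.0ms (1/3)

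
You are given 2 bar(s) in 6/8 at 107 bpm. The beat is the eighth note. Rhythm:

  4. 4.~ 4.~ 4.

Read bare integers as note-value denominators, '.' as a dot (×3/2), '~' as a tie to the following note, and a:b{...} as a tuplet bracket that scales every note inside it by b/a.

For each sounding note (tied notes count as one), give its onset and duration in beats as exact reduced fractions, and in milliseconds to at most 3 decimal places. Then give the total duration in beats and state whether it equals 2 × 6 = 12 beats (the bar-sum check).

1) 0.0ms=0b +1682.243ms=3b
2) 1682.243ms=3b +5046.729ms=9b
Σ=12b of 12 (107bpm 6/8) — PASS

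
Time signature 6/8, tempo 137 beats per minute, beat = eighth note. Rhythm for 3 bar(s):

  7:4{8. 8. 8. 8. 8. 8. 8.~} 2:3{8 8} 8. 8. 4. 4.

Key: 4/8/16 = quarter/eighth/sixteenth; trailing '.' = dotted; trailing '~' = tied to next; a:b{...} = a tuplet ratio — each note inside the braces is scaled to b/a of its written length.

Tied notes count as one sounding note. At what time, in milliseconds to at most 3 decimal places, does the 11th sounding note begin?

note 11 onset = 12b = 5255.474ms

1. 0.0ms @ 0 + 375.391ms (6/7)
2. 375.391ms @ 6/7 + 375.391ms (6/7)
3. 750.782ms @ 12/7 + 375.391ms (6/7)
4. 1126.173ms @ 18/7 + 375.391ms (6/7)
5. 1501.564ms @ 24/7 + 375.391ms (6/7)
6. 1876.955ms @ 30/7 + 375.391ms (6/7)
7. 2252.346ms @ 36/7 + 1032.325ms (33/14)
8. 3284.672ms @ 15/2 + 656.934ms (3/2)
9. 3941.606ms @ 9 + 656.934ms (3/2)
10. 4598.54ms @ 21/2 + 656.934ms (3/2)
11. 5255.474ms @ 12 + 1313.869ms (3)
12. 6569.343ms @ 15 + 1313.869ms (3)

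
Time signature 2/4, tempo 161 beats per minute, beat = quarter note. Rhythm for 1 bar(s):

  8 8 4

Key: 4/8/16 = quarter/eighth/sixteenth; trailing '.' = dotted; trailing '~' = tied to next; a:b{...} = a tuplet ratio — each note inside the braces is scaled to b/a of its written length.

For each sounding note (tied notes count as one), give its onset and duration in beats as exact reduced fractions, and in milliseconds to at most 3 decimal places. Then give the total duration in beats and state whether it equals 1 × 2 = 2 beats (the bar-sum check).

1) 0.0ms=0b +186.335ms=1/2b
2) 186.335ms=1/2b +186.335ms=1/2b
3) 372.671ms=1b +372.671ms=1b
Σ=2b of 2 (161bpm 2/4) — PASS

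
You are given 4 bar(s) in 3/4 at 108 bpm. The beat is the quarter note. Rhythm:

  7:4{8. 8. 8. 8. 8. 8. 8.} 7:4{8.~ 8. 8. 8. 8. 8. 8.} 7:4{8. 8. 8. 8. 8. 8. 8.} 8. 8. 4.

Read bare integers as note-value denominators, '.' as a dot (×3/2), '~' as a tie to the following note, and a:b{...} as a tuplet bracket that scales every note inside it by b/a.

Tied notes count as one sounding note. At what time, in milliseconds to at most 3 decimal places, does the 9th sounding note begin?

1. 0.0ms @ 0 + 238.095ms (3/7)
2. 238.095ms @ 3/7 + 238.095ms (3/7)
3. 476.19ms @ 6/7 + 238.095ms (3/7)
4. 714.286ms @ 9/7 + 238.095ms (3/7)
5. 952.381ms @ 12/7 + 238.095ms (3/7)
6. 1190.476ms @ 15/7 + 238.095ms (3/7)
7. 1428.571ms @ 18/7 + 238.095ms (3/7)
8. 1666.667ms @ 3 + 476.19ms (6/7)
9. 2142.857ms @ 27/7 + 238.095ms (3/7)
10. 2380.952ms @ 30/7 + 238.095ms (3/7)
11. 2619.048ms @ 33/7 + 238.095ms (3/7)
12. 2857.143ms @ 36/7 + 238.095ms (3/7)
13. 3095.238ms @ 39/7 + 238.095ms (3/7)
14. 3333.333ms @ 6 + 238.095ms (3/7)
15. 3571.429ms @ 45/7 + 238.095ms (3/7)
16. 3809.524ms @ 48/7 + 238.095ms (3/7)
17. 4047.619ms @ 51/7 + 238.095ms (3/7)
18. 4285.714ms @ 54/7 + 238.095ms (3/7)
19. 4523.81ms @ 57/7 + 238.095ms (3/7)
20. 4761.905ms @ 60/7 + 238.095ms (3/7)
21. 5000.0ms @ 9 + 416.667ms (3/4)
22. 5416.667ms @ 39/4 + 416.667ms (3/4)
23. 5833.333ms @ 21/2 + 833.333ms (3/2)

note 9 onset = 27/7b = 2142.857ms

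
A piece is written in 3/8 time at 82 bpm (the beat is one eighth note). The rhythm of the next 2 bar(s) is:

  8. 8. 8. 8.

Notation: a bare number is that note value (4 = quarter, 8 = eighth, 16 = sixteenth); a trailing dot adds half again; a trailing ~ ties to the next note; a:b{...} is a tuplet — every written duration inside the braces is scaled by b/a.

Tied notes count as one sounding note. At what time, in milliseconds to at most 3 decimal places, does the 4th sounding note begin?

1. 0.0ms @ 0 + 1097.561ms (3/2)
2. 1097.561ms @ 3/2 + 1097.561ms (3/2)
3. 2195.122ms @ 3 + 1097.561ms (3/2)
4. 3292.683ms @ 9/2 + 1097.561ms (3/2)

note 4 onset = 9/2b = 3292.683ms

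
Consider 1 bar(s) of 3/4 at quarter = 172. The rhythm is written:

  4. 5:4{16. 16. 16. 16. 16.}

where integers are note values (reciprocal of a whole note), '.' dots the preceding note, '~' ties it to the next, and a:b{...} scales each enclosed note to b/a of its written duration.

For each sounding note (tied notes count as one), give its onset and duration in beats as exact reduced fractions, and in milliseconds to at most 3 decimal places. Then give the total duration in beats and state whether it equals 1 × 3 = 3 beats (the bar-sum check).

1) 0.0ms=0b +523.256ms=3/2b
2) 523.256ms=3/2b +104.651ms=3/10b
3) 627.907ms=9/5b +104.651ms=3/10b
4) 732.558ms=21/10b +104.651ms=3/10b
5) 837.209ms=12/5b +104.651ms=3/10b
6) 941.86ms=27/10b +104.651ms=3/10b
Σ=3b of 3 (172bpm 3/4) — PASS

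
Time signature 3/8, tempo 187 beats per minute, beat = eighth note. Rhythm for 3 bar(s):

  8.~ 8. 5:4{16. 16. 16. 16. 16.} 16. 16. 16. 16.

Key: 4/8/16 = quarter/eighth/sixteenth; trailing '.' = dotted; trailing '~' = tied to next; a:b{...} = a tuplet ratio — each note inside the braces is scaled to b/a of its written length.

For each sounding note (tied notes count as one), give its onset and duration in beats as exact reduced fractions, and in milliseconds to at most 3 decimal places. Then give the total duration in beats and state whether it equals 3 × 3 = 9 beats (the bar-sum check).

1) 0.0ms=0b +962.567ms=3b
2) 962.567ms=3b +192.513ms=3/5b
3) 1155.08ms=18/5b +192.513ms=3/5b
4) 1347.594ms=21/5b +192.513ms=3/5b
5) 1540.107ms=24/5b +192.513ms=3/5b
6) 1732.62ms=27/5b +192.513ms=3/5b
7) 1925.134ms=6b +240.642ms=3/4b
8) 2165.775ms=27/4b +240.642ms=3/4b
9) 2406.417ms=15/2b +240.642ms=3/4b
10) 2647.059ms=33/4b +240.642ms=3/4b
Σ=9b of 9 (187bpm 3/8) — PASS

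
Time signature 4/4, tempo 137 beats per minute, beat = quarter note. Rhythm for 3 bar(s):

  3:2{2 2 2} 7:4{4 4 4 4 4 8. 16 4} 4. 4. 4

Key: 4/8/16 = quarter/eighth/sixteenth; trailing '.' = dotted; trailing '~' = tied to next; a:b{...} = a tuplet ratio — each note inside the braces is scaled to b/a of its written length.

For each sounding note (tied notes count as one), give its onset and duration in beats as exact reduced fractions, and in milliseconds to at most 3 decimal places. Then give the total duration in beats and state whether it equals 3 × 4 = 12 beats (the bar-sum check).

1) 0.0ms=0b +583.942ms=4/3b
2) 583.942ms=4/3b +583.942ms=4/3b
3) 1167.883ms=8/3b +583.942ms=4/3b
4) 1751.825ms=4b +250.261ms=4/7b
5) 2002.086ms=32/7b +250.261ms=4/7b
6) 2252.346ms=36/7b +250.261ms=4/7b
7) 2502.607ms=40/7b +250.261ms=4/7b
8) 2752.868ms=44/7b +250.261ms=4/7b
9) 3003.128ms=48/7b +187.696ms=3/7b
10) 3190.824ms=51/7b +62.565ms=1/7b
11) 3253.389ms=52/7b +250.261ms=4/7b
12) 3503.65ms=8b +656.934ms=3/2b
13) 4160.584ms=19/2b +656.934ms=3/2b
14) 4817.518ms=11b +437.956ms=1b
Σ=12b of 12 (137bpm 4/4) — PASS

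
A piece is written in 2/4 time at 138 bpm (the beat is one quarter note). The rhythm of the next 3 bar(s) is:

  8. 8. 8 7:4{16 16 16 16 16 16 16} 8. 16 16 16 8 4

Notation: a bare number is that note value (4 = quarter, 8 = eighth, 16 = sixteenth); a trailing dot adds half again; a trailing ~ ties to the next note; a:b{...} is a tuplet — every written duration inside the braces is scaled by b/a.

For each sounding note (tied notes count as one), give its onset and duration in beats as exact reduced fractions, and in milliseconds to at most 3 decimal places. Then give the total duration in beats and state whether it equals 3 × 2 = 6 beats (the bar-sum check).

1) 0.0ms=0b +326.087ms=3/4b
2) 326.087ms=3/4b +326.087ms=3/4b
3) 652.174ms=3/2b +217.391ms=1/2b
4) 869.565ms=2b +62.112ms=1/7b
5) 931.677ms=15/7b +62.112ms=1/7b
6) 993.789ms=16/7b +62.112ms=1/7b
7) 1055.901ms=17/7b +62.112ms=1/7b
8) 1118.012ms=18/7b +62.112ms=1/7b
9) 1180.124ms=19/7b +62.112ms=1/7b
10) 1242.236ms=20/7b +62.112ms=1/7b
11) 1304.348ms=3b +326.087ms=3/4b
12) 1630.435ms=15/4b +108.696ms=1/4b
13) 1739.13ms=4b +108.696ms=1/4b
14) 1847.826ms=17/4b +108.696ms=1/4b
15) 1956.522ms=9/2b +217.391ms=1/2b
16) 2173.913ms=5b +434.783ms=1b
Σ=6b of 6 (138bpm 2/4) — PASS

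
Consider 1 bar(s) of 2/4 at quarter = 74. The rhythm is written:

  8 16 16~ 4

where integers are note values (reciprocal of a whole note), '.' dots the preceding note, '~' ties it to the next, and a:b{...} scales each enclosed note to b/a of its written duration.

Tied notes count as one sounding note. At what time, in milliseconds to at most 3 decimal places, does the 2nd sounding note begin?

note 2 onset = 1/2b = 405.405ms

1. 0.0ms @ 0 + 405.405ms (1/2)
2. 405.405ms @ 1/2 + 202.703ms (1/4)
3. 608.108ms @ 3/4 + 1013.514ms (5/4)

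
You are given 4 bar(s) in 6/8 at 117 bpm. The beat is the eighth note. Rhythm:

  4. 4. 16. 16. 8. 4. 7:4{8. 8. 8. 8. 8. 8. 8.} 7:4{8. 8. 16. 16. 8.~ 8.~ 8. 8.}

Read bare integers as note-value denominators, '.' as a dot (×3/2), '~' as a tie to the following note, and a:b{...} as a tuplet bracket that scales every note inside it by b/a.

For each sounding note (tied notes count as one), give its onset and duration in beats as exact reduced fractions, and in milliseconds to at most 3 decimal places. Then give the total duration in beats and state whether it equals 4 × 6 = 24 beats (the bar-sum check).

1) 0.0ms=0b +1538.462ms=3b
2) 1538.462ms=3b +1538.462ms=3b
3) 3076.923ms=6b +384.615ms=3/4b
4) 3461.538ms=27/4b +384.615ms=3/4b
5) 3846.154ms=15/2b +769.231ms=3/2b
6) 4615.385ms=9b +1538.462ms=3b
7) 6153.846ms=12b +439.56ms=6/7b
8) 6593.407ms=90/7b +439.56ms=6/7b
9) 7032.967ms=96/7b +439.56ms=6/7b
10) 7472.527ms=102/7b +439.56ms=6/7b
11) 7912.088ms=108/7b +439.56ms=6/7b
12) 8351.648ms=114/7b +439.56ms=6/7b
13) 8791.209ms=120/7b +439.56ms=6/7b
14) 9230.769ms=18b +439.56ms=6/7b
15) 9670.33ms=132/7b +439.56ms=6/7b
16) 10109.89ms=138/7b +219.78ms=3/7b
17) 10329.67ms=141/7b +219.78ms=3/7b
18) 10549.451ms=144/7b +1318.681ms=18/7b
19) 11868.132ms=162/7b +439.56ms=6/7b
Σ=24b of 24 (117bpm 6/8) — PASS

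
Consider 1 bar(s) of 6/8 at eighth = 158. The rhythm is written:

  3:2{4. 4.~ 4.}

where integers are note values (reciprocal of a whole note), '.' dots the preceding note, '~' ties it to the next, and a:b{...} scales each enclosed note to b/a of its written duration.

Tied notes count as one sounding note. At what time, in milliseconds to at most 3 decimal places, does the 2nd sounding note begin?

1. 0.0ms @ 0 + 759.494ms (2)
2. 759.494ms @ 2 + 1518.987ms (4)

note 2 onset = 2b = 759.494ms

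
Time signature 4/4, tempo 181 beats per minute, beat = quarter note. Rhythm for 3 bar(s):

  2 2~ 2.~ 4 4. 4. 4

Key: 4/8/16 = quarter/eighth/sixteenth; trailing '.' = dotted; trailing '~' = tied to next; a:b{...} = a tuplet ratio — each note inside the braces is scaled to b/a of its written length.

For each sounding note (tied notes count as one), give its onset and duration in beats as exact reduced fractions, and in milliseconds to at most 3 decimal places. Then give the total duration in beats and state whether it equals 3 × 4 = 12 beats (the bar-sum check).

1) 0.0ms=0b +662.983ms=2b
2) 662.983ms=2b +1988.95ms=6b
3) 2651.934ms=8b +497.238ms=3/2b
4) 3149.171ms=19/2b +497.238ms=3/2b
5) 3646.409ms=11b +331.492ms=1b
Σ=12b of 12 (181bpm 4/4) — PASS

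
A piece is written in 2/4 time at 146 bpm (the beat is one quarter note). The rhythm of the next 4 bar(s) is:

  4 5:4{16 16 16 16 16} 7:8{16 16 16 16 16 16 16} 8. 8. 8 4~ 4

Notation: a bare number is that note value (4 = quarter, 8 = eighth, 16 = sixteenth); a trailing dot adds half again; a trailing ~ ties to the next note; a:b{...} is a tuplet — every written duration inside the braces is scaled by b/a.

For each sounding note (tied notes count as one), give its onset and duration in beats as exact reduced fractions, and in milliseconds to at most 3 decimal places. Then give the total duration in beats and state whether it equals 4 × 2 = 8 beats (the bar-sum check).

1) 0.0ms=0b +410.959ms=1b
2) 410.959ms=1b +82.192ms=1/5b
3) 493.151ms=6/5b +82.192ms=1/5b
4) 575.342ms=7/5b +82.192ms=1/5b
5) 657.534ms=8/5b +82.192ms=1/5b
6) 739.726ms=9/5b +82.192ms=1/5b
7) 821.918ms=2b +117.417ms=2/7b
8) 939.335ms=16/7b +117.417ms=2/7b
9) 1056.751ms=18/7b +117.417ms=2/7b
10) 1174.168ms=20/7b +117.417ms=2/7b
11) 1291.585ms=22/7b +117.417ms=2/7b
12) 1409.002ms=24/7b +117.417ms=2/7b
13) 1526.419ms=26/7b +117.417ms=2/7b
14) 1643.836ms=4b +308.219ms=3/4b
15) 1952.055ms=19/4b +308.219ms=3/4b
16) 2260.274ms=11/2b +205.479ms=1/2b
17) 2465.753ms=6b +821.918ms=2b
Σ=8b of 8 (146bpm 2/4) — PASS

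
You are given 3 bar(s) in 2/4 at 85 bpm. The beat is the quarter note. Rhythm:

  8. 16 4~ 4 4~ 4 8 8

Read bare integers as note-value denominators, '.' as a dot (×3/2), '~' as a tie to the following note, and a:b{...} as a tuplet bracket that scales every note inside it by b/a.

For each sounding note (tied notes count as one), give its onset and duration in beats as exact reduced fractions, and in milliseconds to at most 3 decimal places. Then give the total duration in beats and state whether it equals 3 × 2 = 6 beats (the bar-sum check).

1) 0.0ms=0b +529.412ms=3/4b
2) 529.412ms=3/4b +176.471ms=1/4b
3) 705.882ms=1b +1411.765ms=2b
4) 2117.647ms=3b +1411.765ms=2b
5) 3529.412ms=5b +352.941ms=1/2b
6) 3882.353ms=11/2b +352.941ms=1/2b
Σ=6b of 6 (85bpm 2/4) — PASS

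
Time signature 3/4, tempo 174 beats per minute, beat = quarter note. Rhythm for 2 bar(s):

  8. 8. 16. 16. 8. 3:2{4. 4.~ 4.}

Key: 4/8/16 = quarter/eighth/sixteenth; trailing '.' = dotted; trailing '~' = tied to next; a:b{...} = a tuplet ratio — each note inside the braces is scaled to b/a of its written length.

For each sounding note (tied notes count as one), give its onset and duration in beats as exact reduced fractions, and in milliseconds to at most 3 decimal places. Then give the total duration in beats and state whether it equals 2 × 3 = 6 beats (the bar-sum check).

1) 0.0ms=0b +258.621ms=3/4b
2) 258.621ms=3/4b +258.621ms=3/4b
3) 517.241ms=3/2b +129.31ms=3/8b
4) 646.552ms=15/8b +129.31ms=3/8b
5) 775.862ms=9/4b +258.621ms=3/4b
6) 1034.483ms=3b +344.828ms=1b
7) 1379.31ms=4b +689.655ms=2b
Σ=6b of 6 (174bpm 3/4) — PASS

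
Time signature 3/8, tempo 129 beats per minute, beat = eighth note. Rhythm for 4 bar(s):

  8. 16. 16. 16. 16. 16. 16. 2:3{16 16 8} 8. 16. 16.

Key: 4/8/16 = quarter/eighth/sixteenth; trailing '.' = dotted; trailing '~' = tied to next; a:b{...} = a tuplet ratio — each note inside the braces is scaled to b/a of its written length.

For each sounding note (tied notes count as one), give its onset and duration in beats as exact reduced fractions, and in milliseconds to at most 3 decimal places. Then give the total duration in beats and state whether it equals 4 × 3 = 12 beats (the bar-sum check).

1) 0.0ms=0b +697.674ms=3/2b
2) 697.674ms=3/2b +348.837ms=3/4b
3) 1046.512ms=9/4b +348.837ms=3/4b
4) 1395.349ms=3b +348.837ms=3/4b
5) 1744.186ms=15/4b +348.837ms=3/4b
6) 2093.023ms=9/2b +348.837ms=3/4b
7) 2441.86ms=21/4b +348.837ms=3/4b
8) 2790.698ms=6b +348.837ms=3/4b
9) 3139.535ms=27/4b +348.837ms=3/4b
10) 3488.372ms=15/2b +697.674ms=3/2b
11) 4186.047ms=9b +697.674ms=3/2b
12) 4883.721ms=21/2b +348.837ms=3/4b
13) 5232.558ms=45/4b +348.837ms=3/4b
Σ=12b of 12 (129bpm 3/8) — PASS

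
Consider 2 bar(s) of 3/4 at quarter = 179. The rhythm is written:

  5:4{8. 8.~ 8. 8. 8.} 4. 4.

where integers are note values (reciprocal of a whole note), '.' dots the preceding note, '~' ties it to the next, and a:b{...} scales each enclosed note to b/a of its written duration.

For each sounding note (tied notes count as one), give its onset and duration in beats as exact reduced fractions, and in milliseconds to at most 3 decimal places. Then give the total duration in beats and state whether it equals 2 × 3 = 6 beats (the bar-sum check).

1) 0.0ms=0b +201.117ms=3/5b
2) 201.117ms=3/5b +402.235ms=6/5b
3) 603.352ms=9/5b +201.117ms=3/5b
4) 804.469ms=12/5b +201.117ms=3/5b
5) 1005.587ms=3b +502.793ms=3/2b
6) 1508.38ms=9/2b +502.793ms=3/2b
Σ=6b of 6 (179bpm 3/4) — PASS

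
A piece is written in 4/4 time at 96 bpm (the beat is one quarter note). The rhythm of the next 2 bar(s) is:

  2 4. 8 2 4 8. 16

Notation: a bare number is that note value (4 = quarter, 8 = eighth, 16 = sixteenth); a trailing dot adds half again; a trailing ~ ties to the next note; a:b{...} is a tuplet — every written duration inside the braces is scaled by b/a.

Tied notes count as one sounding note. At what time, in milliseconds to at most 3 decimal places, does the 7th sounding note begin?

note 7 onset = 31/4b = 4843.75ms

1. 0.0ms @ 0 + 1250.0ms (2)
2. 1250.0ms @ 2 + 937.5ms (3/2)
3. 2187.5ms @ 7/2 + 312.5ms (1/2)
4. 2500.0ms @ 4 + 1250.0ms (2)
5. 3750.0ms @ 6 + 625.0ms (1)
6. 4375.0ms @ 7 + 468.75ms (3/4)
7. 4843.75ms @ 31/4 + 156.25ms (1/4)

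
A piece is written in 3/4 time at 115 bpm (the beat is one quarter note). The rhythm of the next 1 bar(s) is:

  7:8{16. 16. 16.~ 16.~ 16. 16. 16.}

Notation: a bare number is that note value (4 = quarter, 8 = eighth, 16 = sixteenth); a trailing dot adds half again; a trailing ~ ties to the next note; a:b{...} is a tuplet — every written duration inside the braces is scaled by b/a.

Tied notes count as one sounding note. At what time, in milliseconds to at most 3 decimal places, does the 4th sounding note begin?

1. 0.0ms @ 0 + 223.602ms (3/7)
2. 223.602ms @ 3/7 + 223.602ms (3/7)
3. 447.205ms @ 6/7 + 670.807ms (9/7)
4. 1118.012ms @ 15/7 + 223.602ms (3/7)
5. 1341.615ms @ 18/7 + 223.602ms (3/7)

note 4 onset = 15/7b = 1118.012ms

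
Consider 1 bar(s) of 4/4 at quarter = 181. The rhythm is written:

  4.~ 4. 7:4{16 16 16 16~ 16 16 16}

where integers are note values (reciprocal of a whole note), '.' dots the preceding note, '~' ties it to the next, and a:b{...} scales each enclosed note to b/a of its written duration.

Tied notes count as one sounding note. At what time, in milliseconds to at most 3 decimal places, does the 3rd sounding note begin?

1. 0.0ms @ 0 + 994.475ms (3)
2. 994.475ms @ 3 + 47.356ms (1/7)
3. 1041.831ms @ 22/7 + 47.356ms (1/7)
4. 1089.187ms @ 23/7 + 47.356ms (1/7)
5. 1136.543ms @ 24/7 + 94.712ms (2/7)
6. 1231.255ms @ 26/7 + 47.356ms (1/7)
7. 1278.611ms @ 27/7 + 47.356ms (1/7)

note 3 onset = 22/7b = 1041.831ms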